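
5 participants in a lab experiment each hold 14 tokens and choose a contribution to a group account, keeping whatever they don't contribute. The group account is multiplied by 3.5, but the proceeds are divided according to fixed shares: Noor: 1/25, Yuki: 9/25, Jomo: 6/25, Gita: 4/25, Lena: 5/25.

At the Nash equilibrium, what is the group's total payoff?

105.00 tokens

A player with share s gets back 3.5·s per unit contributed, so full contribution is dominant for anyone with s > 1/3.5 = 0.2857 and zero contribution is dominant for anyone below.
Only Yuki (9/25) clears that bar, contributing 14; the remaining 4 contribute 0. Total contributed: 14.
The group account pays out 3.5 × 14 = 49.00 in total (split across the unequal shares, but the aggregate is all that matters for the group sum).
The 4 free-riders keep 14 each, adding 56. Group total = 56 + 49.00 = 105.00.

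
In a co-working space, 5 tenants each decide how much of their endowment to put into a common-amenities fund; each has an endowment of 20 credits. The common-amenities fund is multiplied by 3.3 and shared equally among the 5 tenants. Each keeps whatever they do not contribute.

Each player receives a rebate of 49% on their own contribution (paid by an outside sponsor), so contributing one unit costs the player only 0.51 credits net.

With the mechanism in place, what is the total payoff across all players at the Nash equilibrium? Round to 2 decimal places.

Under the mechanism each unit contributed yields (3.3/5) / 0.51 = 1.2941 back to its contributor per unit of net cost, which exceeds 1, making full contribution the dominant choice for everyone.
So the Nash equilibrium is full contribution by all 5; the group earns 5 × (20 × 0.49 + 3.3 × 20) = 379.00.

379.00 credits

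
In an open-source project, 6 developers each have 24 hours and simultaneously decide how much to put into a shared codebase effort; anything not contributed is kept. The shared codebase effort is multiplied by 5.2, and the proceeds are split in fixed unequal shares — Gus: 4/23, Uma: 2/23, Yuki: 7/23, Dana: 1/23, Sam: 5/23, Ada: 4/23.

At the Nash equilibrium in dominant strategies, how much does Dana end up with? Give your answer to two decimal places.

34.85 hours

For player j, contributing a unit is worthwhile iff 5.2 × (j's share) ≥ 1, i.e. iff j's share is at least 0.1923.
Yuki and Sam are above the threshold, contributing 24 each; the remaining 4 contribute 0. Total contributed: 48.
Dana keeps 24 and receives 5.2 × 48 × 1/23 = 10.85 from the shared codebase effort, for a payoff of 34.85.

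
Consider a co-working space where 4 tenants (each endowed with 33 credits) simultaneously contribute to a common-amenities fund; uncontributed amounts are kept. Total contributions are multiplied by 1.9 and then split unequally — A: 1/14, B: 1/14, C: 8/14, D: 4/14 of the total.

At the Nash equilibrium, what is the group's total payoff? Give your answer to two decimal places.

161.70 credits

For player j, contributing a unit is worthwhile iff 1.9 × (j's share) ≥ 1, i.e. iff j's share is at least 0.5263.
The only share above 0.5263 is C's 8/14, contributing 33; the remaining 3 contribute 0. Total contributed: 33.
The common-amenities fund pays out 1.9 × 33 = 62.70 in total (split across the unequal shares, but the aggregate is all that matters for the group sum).
The 3 free-riders keep 33 each, adding 99. Group total = 99 + 62.70 = 161.70.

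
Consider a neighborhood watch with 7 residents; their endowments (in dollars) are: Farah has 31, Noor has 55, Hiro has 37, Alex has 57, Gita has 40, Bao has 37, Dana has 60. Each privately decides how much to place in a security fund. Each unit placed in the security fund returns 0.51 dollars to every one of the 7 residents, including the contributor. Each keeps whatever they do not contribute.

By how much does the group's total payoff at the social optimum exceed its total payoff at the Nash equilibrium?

The private return per contributed unit is 0.51 < 1 for everyone, so the Nash equilibrium is zero contribution and the group total is Σ E_j = 31 + 55 + 37 + 57 + 40 + 37 + 60 = 317.
Each contributed unit returns 3.570 to the group, so the social optimum is full contribution by everyone: group total = 3.570 × 317 = 1131.69.
Efficiency loss = (3.570 − 1) × 317 = 814.69.

814.69 dollars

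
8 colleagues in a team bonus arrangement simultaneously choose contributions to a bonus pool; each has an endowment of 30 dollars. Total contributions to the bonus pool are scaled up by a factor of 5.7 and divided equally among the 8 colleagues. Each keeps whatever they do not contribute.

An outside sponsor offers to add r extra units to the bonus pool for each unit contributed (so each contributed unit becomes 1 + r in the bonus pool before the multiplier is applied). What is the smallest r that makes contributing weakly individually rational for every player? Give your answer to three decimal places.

0.404

With matching at rate r, one contributed unit becomes (1 + r) in the bonus pool and returns 5.7 × (1 + r) / 8 to the contributor.
Setting this equal to 1: 1 + r = 8/5.7 = 1.4035.
So the minimum matching rate is r = 1.4035 − 1 = 0.404.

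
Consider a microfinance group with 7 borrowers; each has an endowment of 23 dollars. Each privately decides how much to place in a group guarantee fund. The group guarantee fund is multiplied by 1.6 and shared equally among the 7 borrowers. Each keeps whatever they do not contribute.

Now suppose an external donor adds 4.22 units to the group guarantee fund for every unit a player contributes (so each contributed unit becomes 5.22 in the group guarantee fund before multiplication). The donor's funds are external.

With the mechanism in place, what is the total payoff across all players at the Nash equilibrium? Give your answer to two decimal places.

With the mechanism, a contributed unit returns 1.6 × 5.22 / 7 = 1.1931 per unit of net cost to the contributor — now above 1 — so contributing fully is weakly dominant for every player.
So the Nash equilibrium is full contribution by all 7; the group earns 1.6 × 5.22 × 161 = 1344.67.

1344.67 dollars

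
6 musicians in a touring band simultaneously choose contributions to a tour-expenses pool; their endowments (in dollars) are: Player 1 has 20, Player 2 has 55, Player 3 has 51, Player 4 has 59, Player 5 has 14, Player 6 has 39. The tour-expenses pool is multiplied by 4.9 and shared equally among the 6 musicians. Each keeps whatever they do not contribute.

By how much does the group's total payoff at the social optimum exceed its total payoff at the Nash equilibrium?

928.20 dollars

The private return per contributed unit is 4.9/6 = 0.8167 < 1 for every player regardless of endowment, so the Nash equilibrium is zero contribution and the group total is Σ E_j = 20 + 55 + 51 + 59 + 14 + 39 = 238.
Each contributed unit returns 4.900 to the group, so the social optimum is full contribution by everyone: group total = 4.900 × 238 = 1166.20.
Efficiency loss = (4.900 − 1) × 238 = 928.20.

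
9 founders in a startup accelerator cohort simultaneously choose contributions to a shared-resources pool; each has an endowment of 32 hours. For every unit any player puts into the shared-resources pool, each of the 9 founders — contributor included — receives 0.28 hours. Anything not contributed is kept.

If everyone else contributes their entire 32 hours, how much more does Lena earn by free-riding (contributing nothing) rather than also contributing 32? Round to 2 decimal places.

23.04 hours

Switching from a contribution of 32 to 0 lets Lena keep an extra 32 hours, but lowers the shared-resources pool by 32, which costs Lena their own share of that drop: 0.28 × 32 = 8.96.
Net gain = 32 − 8.96 = 23.04. The private return per contributed unit (0.28) is below 1, so free-riding is indeed the best response regardless of what the others do.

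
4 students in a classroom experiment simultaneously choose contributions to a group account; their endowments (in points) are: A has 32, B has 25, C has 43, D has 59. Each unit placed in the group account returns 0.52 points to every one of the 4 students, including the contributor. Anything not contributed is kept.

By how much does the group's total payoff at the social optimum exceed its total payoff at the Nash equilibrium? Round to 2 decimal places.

The private return per contributed unit is 0.52 < 1 for everyone, so the Nash equilibrium is zero contribution and the group total is Σ E_j = 32 + 25 + 43 + 59 = 159.
Each contributed unit returns 2.080 to the group, so the social optimum is full contribution by everyone: group total = 2.080 × 159 = 330.72.
Efficiency loss = (2.080 − 1) × 159 = 171.72.

171.72 points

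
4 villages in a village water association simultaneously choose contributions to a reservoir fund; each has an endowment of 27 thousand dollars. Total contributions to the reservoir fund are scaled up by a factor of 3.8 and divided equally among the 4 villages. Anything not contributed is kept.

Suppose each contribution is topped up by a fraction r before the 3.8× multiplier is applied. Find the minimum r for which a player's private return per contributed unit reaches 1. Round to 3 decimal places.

With matching at rate r, one contributed unit becomes (1 + r) in the reservoir fund and returns 3.8 × (1 + r) / 4 to the contributor.
Setting this equal to 1: 1 + r = 4/3.8 = 1.0526.
So the minimum matching rate is r = 1.0526 − 1 = 0.053.

0.053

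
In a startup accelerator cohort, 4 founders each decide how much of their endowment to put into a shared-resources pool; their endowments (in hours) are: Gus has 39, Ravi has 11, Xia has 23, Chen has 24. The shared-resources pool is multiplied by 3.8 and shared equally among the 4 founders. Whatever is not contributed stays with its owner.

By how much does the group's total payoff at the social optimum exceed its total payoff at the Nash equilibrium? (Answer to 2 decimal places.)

271.60 hours

The private return per contributed unit is 3.8/4 = 0.9500 < 1 for every player regardless of endowment, so the Nash equilibrium is zero contribution and the group total is Σ E_j = 39 + 11 + 23 + 24 = 97.
Each contributed unit returns 3.800 to the group, so the social optimum is full contribution by everyone: group total = 3.800 × 97 = 368.60.
Efficiency loss = (3.800 − 1) × 97 = 271.60.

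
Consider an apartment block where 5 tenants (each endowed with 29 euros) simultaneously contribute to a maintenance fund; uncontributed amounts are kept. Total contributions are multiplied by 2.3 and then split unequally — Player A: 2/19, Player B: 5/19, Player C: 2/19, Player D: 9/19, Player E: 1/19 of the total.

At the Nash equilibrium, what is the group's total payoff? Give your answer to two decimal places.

182.70 euros

Each unit j contributes comes back to j as 2.3 × (j's share), so j prefers to contribute only if that share exceeds 1/2.3 = 0.4348; otherwise keeping the unit dominates.
Only Player D (9/19) clears that bar, contributing 29; the remaining 4 contribute 0. Total contributed: 29.
The maintenance fund pays out 2.3 × 29 = 66.70 in total (split across the unequal shares, but the aggregate is all that matters for the group sum).
The 4 free-riders keep 29 each, adding 116. Group total = 116 + 66.70 = 182.70.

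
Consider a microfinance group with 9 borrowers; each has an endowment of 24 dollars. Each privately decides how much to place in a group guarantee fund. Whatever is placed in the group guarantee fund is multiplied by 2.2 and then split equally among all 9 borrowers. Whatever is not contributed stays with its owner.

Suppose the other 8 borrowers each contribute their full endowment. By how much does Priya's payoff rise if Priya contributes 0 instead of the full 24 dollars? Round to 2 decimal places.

Switching from a contribution of 24 to 0 lets Priya keep an extra 24 dollars, but lowers the group guarantee fund by 24, which costs Priya their own share of that drop: 2.2/9 × 24 = 5.87.
Net gain = 24 − 5.87 = 18.13. The private return per contributed unit (0.2444) is below 1, so free-riding is indeed the best response regardless of what the others do.

18.13 dollars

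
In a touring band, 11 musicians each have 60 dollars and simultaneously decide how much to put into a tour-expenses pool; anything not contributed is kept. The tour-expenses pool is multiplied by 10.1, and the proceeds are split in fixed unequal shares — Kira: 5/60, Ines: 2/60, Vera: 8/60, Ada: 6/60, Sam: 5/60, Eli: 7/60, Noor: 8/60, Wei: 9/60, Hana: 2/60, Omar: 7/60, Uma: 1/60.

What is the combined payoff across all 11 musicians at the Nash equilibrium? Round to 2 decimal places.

3936.00 dollars

For player j, contributing a unit is worthwhile iff 10.1 × (j's share) ≥ 1, i.e. iff j's share is at least 0.0990.
The shares above 0.0990 belong to Vera, Ada, Eli, Noor, Wei and Omar, contributing 60 each; the remaining 5 contribute 0. Total contributed: 360.
The tour-expenses pool pays out 10.1 × 360 = 3636.00 in total (split across the unequal shares, but the aggregate is all that matters for the group sum).
The 5 free-riders keep 60 each, adding 300. Group total = 300 + 3636.00 = 3936.00.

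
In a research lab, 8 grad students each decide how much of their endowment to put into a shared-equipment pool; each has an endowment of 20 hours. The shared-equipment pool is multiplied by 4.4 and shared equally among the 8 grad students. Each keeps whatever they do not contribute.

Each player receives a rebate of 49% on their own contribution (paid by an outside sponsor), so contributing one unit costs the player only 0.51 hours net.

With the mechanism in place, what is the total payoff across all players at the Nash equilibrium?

With the mechanism, a contributed unit returns (4.4/8) / 0.51 = 1.0784 per unit of net cost to the contributor — now above 1 — so contributing fully is weakly dominant for every player.
At the Nash equilibrium everyone contributes 20. Group total payoff = 8 × (20 × 0.49 + 4.4 × 20) = 782.40.

782.40 hours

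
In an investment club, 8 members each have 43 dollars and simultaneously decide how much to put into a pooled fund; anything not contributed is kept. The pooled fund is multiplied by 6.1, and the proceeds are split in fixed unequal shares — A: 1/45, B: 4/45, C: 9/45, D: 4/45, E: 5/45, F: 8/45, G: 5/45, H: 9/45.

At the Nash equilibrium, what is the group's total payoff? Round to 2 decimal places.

For player j, contributing a unit is worthwhile iff 6.1 × (j's share) ≥ 1, i.e. iff j's share is at least 0.1639.
The shares above 0.1639 belong to C, F and H, contributing 43 each; the remaining 5 contribute 0. Total contributed: 129.
The pooled fund pays out 6.1 × 129 = 786.90 in total (split across the unequal shares, but the aggregate is all that matters for the group sum).
The 5 free-riders keep 43 each, adding 215. Group total = 215 + 786.90 = 1001.90.

1001.90 dollars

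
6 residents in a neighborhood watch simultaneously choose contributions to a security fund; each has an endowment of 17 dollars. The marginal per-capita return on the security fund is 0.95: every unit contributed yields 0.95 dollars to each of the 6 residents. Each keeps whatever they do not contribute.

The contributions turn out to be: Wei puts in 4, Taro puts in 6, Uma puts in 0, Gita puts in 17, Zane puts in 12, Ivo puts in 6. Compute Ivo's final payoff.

53.75 dollars

Total contributed: 4 + 6 + 0 + 17 + 12 + 6 = 45.
Each receives 0.95 × 45 = 42.75 from the security fund.
Ivo keeps 17 − 6 = 11, so Ivo's payoff is 11 + 42.75 = 53.75.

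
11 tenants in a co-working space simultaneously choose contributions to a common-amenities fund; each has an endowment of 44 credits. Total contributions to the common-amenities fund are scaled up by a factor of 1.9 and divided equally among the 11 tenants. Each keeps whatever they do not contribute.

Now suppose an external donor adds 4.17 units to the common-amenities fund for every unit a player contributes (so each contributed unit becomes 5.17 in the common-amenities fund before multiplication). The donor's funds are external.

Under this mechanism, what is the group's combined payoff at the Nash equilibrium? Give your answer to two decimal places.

The effective private return is 1.9 × 5.17 / 11 = 0.8930, which is still under 1, so the mechanism doesn't change anyone's dominant strategy: zero contribution.
At the Nash equilibrium no one contributes; group total payoff = 11 × 44 = 484.

484.00 credits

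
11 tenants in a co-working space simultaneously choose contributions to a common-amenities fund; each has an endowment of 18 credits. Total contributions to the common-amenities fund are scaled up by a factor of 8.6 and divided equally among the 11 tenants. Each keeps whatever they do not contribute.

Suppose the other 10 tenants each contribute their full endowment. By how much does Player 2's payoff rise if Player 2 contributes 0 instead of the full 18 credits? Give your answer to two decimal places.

3.93 credits

Switching from a contribution of 18 to 0 lets Player 2 keep an extra 18 credits, but lowers the common-amenities fund by 18, which costs Player 2 their own share of that drop: 8.6/11 × 18 = 14.07.
Net gain = 18 − 14.07 = 3.93. The private return per contributed unit (0.7818) is below 1, so free-riding is indeed the best response regardless of what the others do.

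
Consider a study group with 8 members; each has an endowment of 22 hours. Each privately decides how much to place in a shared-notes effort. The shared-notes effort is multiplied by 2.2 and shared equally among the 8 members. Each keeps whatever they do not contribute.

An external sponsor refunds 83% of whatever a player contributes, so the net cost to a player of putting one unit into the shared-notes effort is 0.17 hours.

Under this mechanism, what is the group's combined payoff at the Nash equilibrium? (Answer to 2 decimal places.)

533.28 hours

With the mechanism, a contributed unit returns (2.2/8) / 0.17 = 1.6176 per unit of net cost to the contributor — now above 1 — so contributing fully is weakly dominant for every player.
So the Nash equilibrium is full contribution by all 8; the group earns 8 × (22 × 0.83 + 2.2 × 22) = 533.28.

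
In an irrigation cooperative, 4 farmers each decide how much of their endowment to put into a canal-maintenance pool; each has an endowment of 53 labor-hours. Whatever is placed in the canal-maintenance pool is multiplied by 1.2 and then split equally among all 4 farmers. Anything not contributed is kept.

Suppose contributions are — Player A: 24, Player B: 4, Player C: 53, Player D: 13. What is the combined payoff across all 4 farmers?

Total contributed: 24 + 4 + 53 + 13 = 94; total kept: 4 × 53 − 94 = 118.
The canal-maintenance pool pays out 1.2 × 94 = 112.80 in aggregate.
Group total = 118 + 112.80 = 230.80.

230.80 labor-hours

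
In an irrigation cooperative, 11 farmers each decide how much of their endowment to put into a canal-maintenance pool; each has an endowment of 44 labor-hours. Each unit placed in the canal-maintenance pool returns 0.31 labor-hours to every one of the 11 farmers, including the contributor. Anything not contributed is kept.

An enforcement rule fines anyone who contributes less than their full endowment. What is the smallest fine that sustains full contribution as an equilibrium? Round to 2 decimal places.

Given the others contribute fully, the best deviation is to contribute 0 (any partial contribution still incurs the fine and gives up units whose private return 0.31 is below 1).
Deviating from 44 to 0 saves 44 labor-hours but forfeits the deviator's share of the drop in the canal-maintenance pool: 0.31 × 44 = 13.64.
So the deviation gain is 44 − 13.64 = 30.36, and the fine must be at least 30.36 labor-hours to wipe it out.

30.36 labor-hours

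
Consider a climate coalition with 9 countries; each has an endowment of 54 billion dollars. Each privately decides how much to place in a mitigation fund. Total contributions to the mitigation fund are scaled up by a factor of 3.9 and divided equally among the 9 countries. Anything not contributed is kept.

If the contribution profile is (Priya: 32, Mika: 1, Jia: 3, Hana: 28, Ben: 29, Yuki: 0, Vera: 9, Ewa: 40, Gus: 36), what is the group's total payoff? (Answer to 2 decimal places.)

1002.20 billion dollars

Total contributed: 32 + 1 + 3 + 28 + 29 + 0 + 9 + 40 + 36 = 178; total kept: 9 × 54 − 178 = 308.
The mitigation fund pays out 3.9 × 178 = 694.20 in aggregate.
Group total = 308 + 694.20 = 1002.20.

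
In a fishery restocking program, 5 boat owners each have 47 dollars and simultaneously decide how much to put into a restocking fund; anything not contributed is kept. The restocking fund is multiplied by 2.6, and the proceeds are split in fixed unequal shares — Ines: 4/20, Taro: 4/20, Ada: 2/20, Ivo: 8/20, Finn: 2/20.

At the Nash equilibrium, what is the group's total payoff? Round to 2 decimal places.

Each unit j contributes comes back to j as 2.6 × (j's share), so j prefers to contribute only if that share exceeds 1/2.6 = 0.3846; otherwise keeping the unit dominates.
Only Ivo (8/20) clears that bar, contributing 47; the remaining 4 contribute 0. Total contributed: 47.
The restocking fund pays out 2.6 × 47 = 122.20 in total (split across the unequal shares, but the aggregate is all that matters for the group sum).
The 4 free-riders keep 47 each, adding 188. Group total = 188 + 122.20 = 310.20.

310.20 dollars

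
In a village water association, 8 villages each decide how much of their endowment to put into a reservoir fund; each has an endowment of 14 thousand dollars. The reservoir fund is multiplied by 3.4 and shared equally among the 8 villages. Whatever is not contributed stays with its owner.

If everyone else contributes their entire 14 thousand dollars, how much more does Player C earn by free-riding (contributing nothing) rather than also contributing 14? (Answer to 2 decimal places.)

Switching from a contribution of 14 to 0 lets Player C keep an extra 14 thousand dollars, but lowers the reservoir fund by 14, which costs Player C their own share of that drop: 3.4/8 × 14 = 5.95.
Net gain = 14 − 5.95 = 8.05. The private return per contributed unit (0.4250) is below 1, so free-riding is indeed the best response regardless of what the others do.

8.05 thousand dollars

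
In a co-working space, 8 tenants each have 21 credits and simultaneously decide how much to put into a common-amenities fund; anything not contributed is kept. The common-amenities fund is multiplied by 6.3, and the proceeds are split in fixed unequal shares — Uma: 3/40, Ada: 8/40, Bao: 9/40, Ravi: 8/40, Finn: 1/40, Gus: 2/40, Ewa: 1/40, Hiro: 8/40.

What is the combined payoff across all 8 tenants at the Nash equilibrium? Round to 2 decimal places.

613.20 credits

For player j, contributing a unit is worthwhile iff 6.3 × (j's share) ≥ 1, i.e. iff j's share is at least 0.1587.
Ada, Bao, Ravi and Hiro are above the threshold, contributing 21 each; the remaining 4 contribute 0. Total contributed: 84.
The common-amenities fund pays out 6.3 × 84 = 529.20 in total (split across the unequal shares, but the aggregate is all that matters for the group sum).
The 4 free-riders keep 21 each, adding 84. Group total = 84 + 529.20 = 613.20.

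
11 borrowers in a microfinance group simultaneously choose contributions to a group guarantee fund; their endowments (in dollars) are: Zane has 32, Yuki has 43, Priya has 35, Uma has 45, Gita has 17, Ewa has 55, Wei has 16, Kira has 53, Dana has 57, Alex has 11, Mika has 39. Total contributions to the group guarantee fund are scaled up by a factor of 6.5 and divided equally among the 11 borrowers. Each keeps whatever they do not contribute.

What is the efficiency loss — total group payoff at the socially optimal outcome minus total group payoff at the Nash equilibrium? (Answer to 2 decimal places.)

The private return per contributed unit is 6.5/11 = 0.5909 < 1 for every player regardless of endowment, so the Nash equilibrium is zero contribution and the group total is Σ E_j = 32 + 43 + 35 + 45 + 17 + 55 + 16 + 53 + 57 + 11 + 39 = 403.
Each contributed unit returns 6.500 to the group, so the social optimum is full contribution by everyone: group total = 6.500 × 403 = 2619.50.
Efficiency loss = (6.500 − 1) × 403 = 2216.50.

2216.50 dollars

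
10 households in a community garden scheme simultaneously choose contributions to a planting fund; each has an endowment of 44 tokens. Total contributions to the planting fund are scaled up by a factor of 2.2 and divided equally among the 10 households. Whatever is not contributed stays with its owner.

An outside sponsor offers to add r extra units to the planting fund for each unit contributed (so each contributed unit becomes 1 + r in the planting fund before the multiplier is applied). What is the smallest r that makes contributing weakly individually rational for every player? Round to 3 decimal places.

With matching at rate r, one contributed unit becomes (1 + r) in the planting fund and returns 2.2 × (1 + r) / 10 to the contributor.
Setting this equal to 1: 1 + r = 10/2.2 = 4.5455.
So the minimum matching rate is r = 4.5455 − 1 = 3.545.

3.545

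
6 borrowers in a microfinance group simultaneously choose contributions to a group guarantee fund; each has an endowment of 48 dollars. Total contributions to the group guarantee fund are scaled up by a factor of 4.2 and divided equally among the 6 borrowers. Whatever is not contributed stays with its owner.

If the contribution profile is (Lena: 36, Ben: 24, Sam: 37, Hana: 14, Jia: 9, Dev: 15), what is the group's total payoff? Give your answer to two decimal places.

720.00 dollars

Total contributed: 36 + 24 + 37 + 14 + 9 + 15 = 135; total kept: 6 × 48 − 135 = 153.
The group guarantee fund pays out 4.2 × 135 = 567.00 in aggregate.
Group total = 153 + 567.00 = 720.00.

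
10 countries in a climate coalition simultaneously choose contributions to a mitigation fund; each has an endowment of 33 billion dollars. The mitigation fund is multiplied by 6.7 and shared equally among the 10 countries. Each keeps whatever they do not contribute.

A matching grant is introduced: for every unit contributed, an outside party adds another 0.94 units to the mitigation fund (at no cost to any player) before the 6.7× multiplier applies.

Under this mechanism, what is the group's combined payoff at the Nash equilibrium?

The effective private return per unit is now 6.7 × 1.94 / 10 = 1.2998 > 1, so every player's dominant strategy flips to full contribution.
At the Nash equilibrium everyone contributes 33. Group total payoff = 6.7 × 1.94 × 330 = 4289.34.

4289.34 billion dollars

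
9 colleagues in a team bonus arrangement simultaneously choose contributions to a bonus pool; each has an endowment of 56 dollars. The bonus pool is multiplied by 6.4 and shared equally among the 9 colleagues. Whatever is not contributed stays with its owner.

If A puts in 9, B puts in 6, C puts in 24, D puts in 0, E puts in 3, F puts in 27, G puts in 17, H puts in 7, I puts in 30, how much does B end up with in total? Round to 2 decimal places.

Total contributed: 9 + 6 + 24 + 0 + 3 + 27 + 17 + 7 + 30 = 123.
Each receives 6.4 × 123 / 9 = 87.47 from the bonus pool.
B keeps 56 − 6 = 50, so B's payoff is 50 + 87.47 = 137.47.

137.47 dollars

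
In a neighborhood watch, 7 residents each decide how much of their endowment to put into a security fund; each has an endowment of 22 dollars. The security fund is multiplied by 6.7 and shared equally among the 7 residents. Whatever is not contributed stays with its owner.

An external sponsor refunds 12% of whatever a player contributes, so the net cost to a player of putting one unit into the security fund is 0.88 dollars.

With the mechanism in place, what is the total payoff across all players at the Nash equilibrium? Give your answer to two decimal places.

The effective private return per unit is now (6.7/7) / 0.88 = 1.0877 > 1, so every player's dominant strategy flips to full contribution.
So the Nash equilibrium is full contribution by all 7; the group earns 7 × (22 × 0.12 + 6.7 × 22) = 1050.28.

1050.28 dollars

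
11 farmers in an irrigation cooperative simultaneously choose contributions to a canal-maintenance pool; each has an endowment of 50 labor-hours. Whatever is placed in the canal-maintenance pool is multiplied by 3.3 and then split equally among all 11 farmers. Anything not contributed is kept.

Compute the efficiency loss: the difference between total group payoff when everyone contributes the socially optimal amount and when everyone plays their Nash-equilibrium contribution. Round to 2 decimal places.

1265.00 labor-hours

Each contributed unit returns 3.3/11 = 0.3000 to its contributor — below 1 — so contributing 0 is dominant for every player. At the Nash equilibrium everyone keeps their 50, and the group total is 11 × 50 = 550.
Each contributed unit returns 3.300 to the group as a whole (0.3000 to each of 11 players), which exceeds 1, so the social optimum is full contribution: group total = 3.300 × 550 = 1815.00.
Efficiency loss = 1815.00 − 550 = 1265.00.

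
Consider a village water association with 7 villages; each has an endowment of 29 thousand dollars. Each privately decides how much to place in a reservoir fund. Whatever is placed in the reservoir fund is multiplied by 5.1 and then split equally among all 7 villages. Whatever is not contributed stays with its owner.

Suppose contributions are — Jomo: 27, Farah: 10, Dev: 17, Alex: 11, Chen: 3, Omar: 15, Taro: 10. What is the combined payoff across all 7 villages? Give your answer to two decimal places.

Total contributed: 27 + 10 + 17 + 11 + 3 + 15 + 10 = 93; total kept: 7 × 29 − 93 = 110.
The reservoir fund pays out 5.1 × 93 = 474.30 in aggregate.
Group total = 110 + 474.30 = 584.30.

584.30 thousand dollars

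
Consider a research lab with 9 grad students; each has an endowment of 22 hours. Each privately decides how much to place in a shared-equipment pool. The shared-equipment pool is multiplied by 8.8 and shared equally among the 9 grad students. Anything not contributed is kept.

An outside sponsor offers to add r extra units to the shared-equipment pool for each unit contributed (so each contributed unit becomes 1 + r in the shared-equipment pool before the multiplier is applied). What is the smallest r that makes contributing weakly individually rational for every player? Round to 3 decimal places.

With matching at rate r, one contributed unit becomes (1 + r) in the shared-equipment pool and returns 8.8 × (1 + r) / 9 to the contributor.
Setting this equal to 1: 1 + r = 9/8.8 = 1.0227.
So the minimum matching rate is r = 1.0227 − 1 = 0.023.

0.023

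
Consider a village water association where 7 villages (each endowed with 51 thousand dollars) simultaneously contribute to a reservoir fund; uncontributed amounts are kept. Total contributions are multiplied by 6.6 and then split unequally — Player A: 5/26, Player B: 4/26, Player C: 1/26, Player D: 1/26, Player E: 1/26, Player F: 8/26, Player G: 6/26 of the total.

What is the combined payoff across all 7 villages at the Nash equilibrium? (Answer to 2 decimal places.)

1499.40 thousand dollars

Each unit j contributes comes back to j as 6.6 × (j's share), so j prefers to contribute only if that share exceeds 1/6.6 = 0.1515; otherwise keeping the unit dominates.
Player A, Player B, Player F and Player G are above the threshold, contributing 51 each; the remaining 3 contribute 0. Total contributed: 204.
The reservoir fund pays out 6.6 × 204 = 1346.40 in total (split across the unequal shares, but the aggregate is all that matters for the group sum).
The 3 free-riders keep 51 each, adding 153. Group total = 153 + 1346.40 = 1499.40.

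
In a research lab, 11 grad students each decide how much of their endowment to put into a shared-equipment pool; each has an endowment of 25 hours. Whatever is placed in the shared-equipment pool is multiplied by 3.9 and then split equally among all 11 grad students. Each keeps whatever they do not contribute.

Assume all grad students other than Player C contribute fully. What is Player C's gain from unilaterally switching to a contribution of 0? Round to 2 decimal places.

Switching from a contribution of 25 to 0 lets Player C keep an extra 25 hours, but lowers the shared-equipment pool by 25, which costs Player C their own share of that drop: 3.9/11 × 25 = 8.86.
Net gain = 25 − 8.86 = 16.14. The private return per contributed unit (0.3545) is below 1, so free-riding is indeed the best response regardless of what the others do.

16.14 hours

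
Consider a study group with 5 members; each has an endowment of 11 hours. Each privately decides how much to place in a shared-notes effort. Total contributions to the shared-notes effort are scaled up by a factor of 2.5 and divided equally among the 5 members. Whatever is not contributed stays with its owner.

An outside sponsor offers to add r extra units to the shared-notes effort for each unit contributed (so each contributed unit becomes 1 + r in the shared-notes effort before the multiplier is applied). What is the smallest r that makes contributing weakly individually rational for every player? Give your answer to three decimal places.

With matching at rate r, one contributed unit becomes (1 + r) in the shared-notes effort and returns 2.5 × (1 + r) / 5 to the contributor.
Setting this equal to 1: 1 + r = 5/2.5 = 2.0000.
So the minimum matching rate is r = 2.0000 − 1 = 1.000.

1.000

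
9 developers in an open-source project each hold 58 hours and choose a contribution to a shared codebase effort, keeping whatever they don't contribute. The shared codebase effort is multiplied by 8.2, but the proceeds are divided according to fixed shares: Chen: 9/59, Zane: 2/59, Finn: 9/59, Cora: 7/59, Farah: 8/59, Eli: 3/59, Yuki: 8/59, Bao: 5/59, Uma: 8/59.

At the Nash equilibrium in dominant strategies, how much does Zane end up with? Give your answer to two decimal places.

138.61 hours

A player with share s gets back 8.2·s per unit contributed, so full contribution is dominant for anyone with s > 1/8.2 = 0.1220 and zero contribution is dominant for anyone below.
The shares above 0.1220 belong to Chen, Finn, Farah, Yuki and Uma, contributing 58 each; the remaining 4 contribute 0. Total contributed: 290.
Zane keeps 58 and receives 8.2 × 290 × 2/59 = 80.61 from the shared codebase effort, for a payoff of 138.61.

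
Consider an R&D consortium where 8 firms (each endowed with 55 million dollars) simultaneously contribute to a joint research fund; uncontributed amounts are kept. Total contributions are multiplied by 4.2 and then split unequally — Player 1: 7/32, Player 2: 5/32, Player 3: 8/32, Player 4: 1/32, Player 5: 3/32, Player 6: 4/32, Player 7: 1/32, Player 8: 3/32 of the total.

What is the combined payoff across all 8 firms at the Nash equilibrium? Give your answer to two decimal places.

616.00 million dollars

Player j's private return per contributed unit is 4.2 × (j's share). Contributing is weakly dominant for j when that share is at least 1/4.2 = 0.2381, and contributing 0 is dominant otherwise.
Only Player 3 (8/32) clears that bar, contributing 55; the remaining 7 contribute 0. Total contributed: 55.
The joint research fund pays out 4.2 × 55 = 231.00 in total (split across the unequal shares, but the aggregate is all that matters for the group sum).
The 7 free-riders keep 55 each, adding 385. Group total = 385 + 231.00 = 616.00.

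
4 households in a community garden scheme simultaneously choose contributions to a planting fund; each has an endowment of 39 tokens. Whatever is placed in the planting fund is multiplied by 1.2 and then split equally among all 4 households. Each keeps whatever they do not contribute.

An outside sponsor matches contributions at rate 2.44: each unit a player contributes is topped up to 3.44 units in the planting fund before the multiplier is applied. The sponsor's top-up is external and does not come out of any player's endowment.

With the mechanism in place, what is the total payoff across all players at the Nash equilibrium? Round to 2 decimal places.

The effective private return per unit is now 1.2 × 3.44 / 4 = 1.0320 > 1, so every player's dominant strategy flips to full contribution.
At the Nash equilibrium everyone contributes 39. Group total payoff = 1.2 × 3.44 × 156 = 643.97.

643.97 tokens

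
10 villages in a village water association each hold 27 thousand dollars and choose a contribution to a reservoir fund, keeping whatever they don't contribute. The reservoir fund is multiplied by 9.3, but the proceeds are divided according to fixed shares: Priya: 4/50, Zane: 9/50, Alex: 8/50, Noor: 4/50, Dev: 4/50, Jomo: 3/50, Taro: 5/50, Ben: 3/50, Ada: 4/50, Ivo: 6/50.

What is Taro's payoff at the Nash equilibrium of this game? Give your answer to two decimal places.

For player j, contributing a unit is worthwhile iff 9.3 × (j's share) ≥ 1, i.e. iff j's share is at least 0.1075.
The shares above 0.1075 belong to Zane, Alex and Ivo, contributing 27 each; the remaining 7 contribute 0. Total contributed: 81.
Taro keeps 27 and receives 9.3 × 81 × 5/50 = 75.33 from the reservoir fund, for a payoff of 102.33.

102.33 thousand dollars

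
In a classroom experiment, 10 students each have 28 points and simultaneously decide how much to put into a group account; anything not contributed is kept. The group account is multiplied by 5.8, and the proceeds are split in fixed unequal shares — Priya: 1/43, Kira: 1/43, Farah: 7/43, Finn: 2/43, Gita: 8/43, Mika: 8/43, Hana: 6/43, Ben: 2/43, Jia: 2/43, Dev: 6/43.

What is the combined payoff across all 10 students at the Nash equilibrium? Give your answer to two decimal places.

548.80 points

For player j, contributing a unit is worthwhile iff 5.8 × (j's share) ≥ 1, i.e. iff j's share is at least 0.1724.
Gita and Mika are above the threshold, contributing 28 each; the remaining 8 contribute 0. Total contributed: 56.
The group account pays out 5.8 × 56 = 324.80 in total (split across the unequal shares, but the aggregate is all that matters for the group sum).
The 8 free-riders keep 28 each, adding 224. Group total = 224 + 324.80 = 548.80.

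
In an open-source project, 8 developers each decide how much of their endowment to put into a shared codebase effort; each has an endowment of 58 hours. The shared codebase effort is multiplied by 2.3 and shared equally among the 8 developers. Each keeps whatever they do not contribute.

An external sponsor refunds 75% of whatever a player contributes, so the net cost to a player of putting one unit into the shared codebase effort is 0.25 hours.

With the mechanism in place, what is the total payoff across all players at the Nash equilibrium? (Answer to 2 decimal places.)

Under the mechanism each unit contributed yields (2.3/8) / 0.25 = 1.1500 back to its contributor per unit of net cost, which exceeds 1, making full contribution the dominant choice for everyone.
So the Nash equilibrium is full contribution by all 8; the group earns 8 × (58 × 0.75 + 2.3 × 58) = 1415.20.

1415.20 hours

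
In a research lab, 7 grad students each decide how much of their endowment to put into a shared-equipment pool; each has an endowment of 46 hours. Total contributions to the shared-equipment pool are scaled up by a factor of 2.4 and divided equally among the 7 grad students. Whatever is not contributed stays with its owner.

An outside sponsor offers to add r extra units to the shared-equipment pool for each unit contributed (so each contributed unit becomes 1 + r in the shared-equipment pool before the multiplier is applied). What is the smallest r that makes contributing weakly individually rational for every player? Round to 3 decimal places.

With matching at rate r, one contributed unit becomes (1 + r) in the shared-equipment pool and returns 2.4 × (1 + r) / 7 to the contributor.
Setting this equal to 1: 1 + r = 7/2.4 = 2.9167.
So the minimum matching rate is r = 2.9167 − 1 = 1.917.

1.917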